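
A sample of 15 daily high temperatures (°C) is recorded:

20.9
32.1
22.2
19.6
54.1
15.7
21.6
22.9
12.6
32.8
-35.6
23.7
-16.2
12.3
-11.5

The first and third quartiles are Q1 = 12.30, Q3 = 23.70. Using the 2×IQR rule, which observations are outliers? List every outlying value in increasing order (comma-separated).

-35.6, -16.2, -11.5, 54.1

IQR = Q3 − Q1 = 23.70 − 12.30 = 11.40.
Lower fence = Q1 − 2·IQR = 12.30 − 22.80 = -10.50.
Upper fence = Q3 + 2·IQR = 23.70 + 22.80 = 46.50.
-35.6 < -10.50 → outlier.
-16.2 < -10.50 → outlier.
-11.5 < -10.50 → outlier.
54.1 > 46.50 → outlier.
All remaining values lie within [-10.50, 46.50].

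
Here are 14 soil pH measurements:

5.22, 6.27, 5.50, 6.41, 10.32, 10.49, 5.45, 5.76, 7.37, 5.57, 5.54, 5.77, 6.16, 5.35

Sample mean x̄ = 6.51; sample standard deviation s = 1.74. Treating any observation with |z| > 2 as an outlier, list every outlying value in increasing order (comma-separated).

Cutoffs at x̄ ± 2s: 6.51 ± 2·1.74 = [3.03, 9.99].
10.32: z = 2.19, |z| > 2 → outlier.
10.49: z = 2.29, |z| > 2 → outlier.
Every other value lies within [3.03, 9.99].

10.32, 10.49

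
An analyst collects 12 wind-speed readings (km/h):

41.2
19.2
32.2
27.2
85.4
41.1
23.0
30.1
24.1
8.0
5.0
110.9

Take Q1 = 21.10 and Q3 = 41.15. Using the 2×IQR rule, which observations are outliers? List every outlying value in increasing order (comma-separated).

85.4, 110.9

IQR = Q3 − Q1 = 41.15 − 21.10 = 20.05.
Lower fence = Q1 − 2·IQR = 21.10 − 40.10 = -19.00.
Upper fence = Q3 + 2·IQR = 41.15 + 40.10 = 81.25.
85.4 > 81.25 → outlier.
110.9 > 81.25 → outlier.
All remaining values lie within [-19.00, 81.25].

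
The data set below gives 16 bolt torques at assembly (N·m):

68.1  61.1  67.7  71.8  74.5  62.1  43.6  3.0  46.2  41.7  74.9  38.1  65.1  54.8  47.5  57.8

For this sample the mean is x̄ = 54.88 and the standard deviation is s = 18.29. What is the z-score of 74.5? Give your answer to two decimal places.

1.07

z = (74.5 − 54.88) / 18.29 = 1.07.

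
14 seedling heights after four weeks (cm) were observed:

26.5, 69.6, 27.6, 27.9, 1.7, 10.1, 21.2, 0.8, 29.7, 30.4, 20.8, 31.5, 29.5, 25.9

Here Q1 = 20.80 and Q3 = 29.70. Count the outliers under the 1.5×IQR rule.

IQR = 8.90; fences at 20.80 − 13.35 = 7.45 and 29.70 + 13.35 = 43.05.
Outside the cutoffs: 0.8, 1.7, 69.6.

3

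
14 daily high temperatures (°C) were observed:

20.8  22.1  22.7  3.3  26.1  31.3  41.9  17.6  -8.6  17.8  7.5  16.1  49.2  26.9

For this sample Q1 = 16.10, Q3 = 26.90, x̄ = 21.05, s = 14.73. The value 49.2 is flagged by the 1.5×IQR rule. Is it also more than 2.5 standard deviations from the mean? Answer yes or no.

z = (49.2 − 21.05) / 14.73 = 1.91.
|z| = 1.91 ≤ 2.5.

no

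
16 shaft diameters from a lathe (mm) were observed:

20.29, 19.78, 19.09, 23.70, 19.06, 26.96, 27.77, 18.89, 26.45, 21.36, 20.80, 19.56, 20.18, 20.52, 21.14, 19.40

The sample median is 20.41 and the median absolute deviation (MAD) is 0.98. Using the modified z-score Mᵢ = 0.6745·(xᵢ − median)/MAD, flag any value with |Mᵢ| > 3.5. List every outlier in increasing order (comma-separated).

26.45, 26.96, 27.77

|Mᵢ| > 3.5 ⇔ |xᵢ − 20.41| > 3.5·0.98/0.6745 = 5.09.
So outliers lie outside [15.32, 25.50].
26.45: M = 4.16 → outlier.
26.96: M = 4.51 → outlier.
27.77: M = 5.07 → outlier.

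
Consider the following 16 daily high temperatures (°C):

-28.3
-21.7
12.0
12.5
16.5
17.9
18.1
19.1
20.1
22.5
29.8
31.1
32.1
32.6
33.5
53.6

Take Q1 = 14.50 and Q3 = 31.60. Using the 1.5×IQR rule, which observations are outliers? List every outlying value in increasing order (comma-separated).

IQR = Q3 − Q1 = 31.60 − 14.50 = 17.10.
Lower fence = Q1 − 1.5·IQR = 14.50 − 25.65 = -11.15.
Upper fence = Q3 + 1.5·IQR = 31.60 + 25.65 = 57.25.
-28.3 < -11.15 → outlier.
-21.7 < -11.15 → outlier.
All remaining values lie within [-11.15, 57.25].

-28.3, -21.7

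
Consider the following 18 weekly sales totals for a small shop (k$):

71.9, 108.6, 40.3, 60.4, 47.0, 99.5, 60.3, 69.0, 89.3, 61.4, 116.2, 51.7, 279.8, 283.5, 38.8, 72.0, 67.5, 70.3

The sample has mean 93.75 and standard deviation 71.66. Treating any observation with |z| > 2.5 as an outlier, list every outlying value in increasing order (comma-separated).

279.8, 283.5

Cutoffs at x̄ ± 2.5s: 93.75 ± 2.5·71.66 = [-85.40, 272.90].
279.8: z = 2.60, |z| > 2.5 → outlier.
283.5: z = 2.65, |z| > 2.5 → outlier.
Every other value lies within [-85.40, 272.90].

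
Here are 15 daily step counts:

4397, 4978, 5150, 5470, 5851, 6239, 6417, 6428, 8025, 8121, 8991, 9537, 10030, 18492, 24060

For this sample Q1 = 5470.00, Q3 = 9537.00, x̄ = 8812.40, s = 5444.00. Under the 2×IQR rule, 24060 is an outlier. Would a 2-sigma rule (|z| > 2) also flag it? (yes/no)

yes

z = (24060 − 8812.40) / 5444.00 = 2.80.
|z| = 2.80 > 2.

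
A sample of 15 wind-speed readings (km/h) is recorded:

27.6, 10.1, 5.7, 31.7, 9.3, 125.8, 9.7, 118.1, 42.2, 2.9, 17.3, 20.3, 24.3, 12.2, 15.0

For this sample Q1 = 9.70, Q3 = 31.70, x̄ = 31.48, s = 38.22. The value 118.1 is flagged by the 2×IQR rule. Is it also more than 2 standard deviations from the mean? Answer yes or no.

yes

z = (118.1 − 31.48) / 38.22 = 2.27.
|z| = 2.27 > 2.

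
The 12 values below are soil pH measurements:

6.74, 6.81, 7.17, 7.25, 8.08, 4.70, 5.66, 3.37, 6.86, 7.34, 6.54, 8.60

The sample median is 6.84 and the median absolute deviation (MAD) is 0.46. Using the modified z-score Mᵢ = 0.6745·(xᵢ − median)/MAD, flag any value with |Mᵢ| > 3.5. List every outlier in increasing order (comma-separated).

3.37

|Mᵢ| > 3.5 ⇔ |xᵢ − 6.84| > 3.5·0.46/0.6745 = 2.39.
So outliers lie outside [4.45, 9.23].
3.37: M = -5.09 → outlier.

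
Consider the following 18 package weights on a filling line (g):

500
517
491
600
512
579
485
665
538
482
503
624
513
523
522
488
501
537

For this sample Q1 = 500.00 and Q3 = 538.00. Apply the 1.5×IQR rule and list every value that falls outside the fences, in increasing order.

IQR = Q3 − Q1 = 538.00 − 500.00 = 38.00.
Lower fence = Q1 − 1.5·IQR = 500.00 − 57.00 = 443.00.
Upper fence = Q3 + 1.5·IQR = 538.00 + 57.00 = 595.00.
600 > 595.00 → outlier.
624 > 595.00 → outlier.
665 > 595.00 → outlier.
All remaining values lie within [443.00, 595.00].

600, 624, 665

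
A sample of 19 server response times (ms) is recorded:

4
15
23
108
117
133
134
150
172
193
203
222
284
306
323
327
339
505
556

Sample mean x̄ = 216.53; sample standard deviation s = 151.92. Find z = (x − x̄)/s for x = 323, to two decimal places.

z = (323 − 216.53) / 151.92 = 0.70.

0.70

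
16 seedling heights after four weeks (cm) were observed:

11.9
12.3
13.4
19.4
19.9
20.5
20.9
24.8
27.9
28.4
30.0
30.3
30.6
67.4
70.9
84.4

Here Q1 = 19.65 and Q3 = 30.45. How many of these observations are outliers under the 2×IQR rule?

3

IQR = 10.80; fences at 19.65 − 21.60 = -1.95 and 30.45 + 21.60 = 52.05.
Outside the cutoffs: 67.4, 70.9, 84.4.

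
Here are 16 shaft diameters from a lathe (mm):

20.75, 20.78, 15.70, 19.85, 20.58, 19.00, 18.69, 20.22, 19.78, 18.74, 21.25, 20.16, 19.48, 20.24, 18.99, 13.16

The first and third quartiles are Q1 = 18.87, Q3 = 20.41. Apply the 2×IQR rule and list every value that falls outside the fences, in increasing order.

13.16, 15.70

IQR = Q3 − Q1 = 20.41 − 18.87 = 1.54.
Lower fence = Q1 − 2·IQR = 18.87 − 3.08 = 15.79.
Upper fence = Q3 + 2·IQR = 20.41 + 3.08 = 23.49.
13.16 < 15.79 → outlier.
15.70 < 15.79 → outlier.
All remaining values lie within [15.79, 23.49].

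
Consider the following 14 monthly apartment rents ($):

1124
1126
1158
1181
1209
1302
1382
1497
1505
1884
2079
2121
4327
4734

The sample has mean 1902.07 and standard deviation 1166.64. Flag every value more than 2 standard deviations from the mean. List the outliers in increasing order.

Cutoffs at x̄ ± 2s: 1902.07 ± 2·1166.64 = [-431.21, 4235.35].
4327: z = 2.08, |z| > 2 → outlier.
4734: z = 2.43, |z| > 2 → outlier.
Every other value lies within [-431.21, 4235.35].

4327, 4734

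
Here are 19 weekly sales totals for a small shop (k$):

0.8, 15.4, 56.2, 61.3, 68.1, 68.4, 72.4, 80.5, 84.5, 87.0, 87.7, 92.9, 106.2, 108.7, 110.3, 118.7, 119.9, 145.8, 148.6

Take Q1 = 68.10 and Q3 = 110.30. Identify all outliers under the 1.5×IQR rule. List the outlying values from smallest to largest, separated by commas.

0.8

IQR = Q3 − Q1 = 110.30 − 68.10 = 42.20.
Lower fence = Q1 − 1.5·IQR = 68.10 − 63.30 = 4.80.
Upper fence = Q3 + 1.5·IQR = 110.30 + 63.30 = 173.60.
0.8 < 4.80 → outlier.
All remaining values lie within [4.80, 173.60].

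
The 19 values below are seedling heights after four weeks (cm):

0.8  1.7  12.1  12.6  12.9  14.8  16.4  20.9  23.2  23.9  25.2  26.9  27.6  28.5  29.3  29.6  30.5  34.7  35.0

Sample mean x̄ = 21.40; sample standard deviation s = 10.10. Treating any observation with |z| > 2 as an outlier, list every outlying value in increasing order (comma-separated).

Cutoffs at x̄ ± 2s: 21.40 ± 2·10.10 = [1.20, 41.60].
0.8: z = -2.04, |z| > 2 → outlier.
Every other value lies within [1.20, 41.60].

0.8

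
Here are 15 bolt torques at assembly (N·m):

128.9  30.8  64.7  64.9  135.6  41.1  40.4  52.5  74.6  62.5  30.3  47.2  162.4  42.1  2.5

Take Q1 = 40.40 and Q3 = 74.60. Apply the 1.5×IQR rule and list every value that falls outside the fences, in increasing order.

IQR = Q3 − Q1 = 74.60 − 40.40 = 34.20.
Lower fence = Q1 − 1.5·IQR = 40.40 − 51.30 = -10.90.
Upper fence = Q3 + 1.5·IQR = 74.60 + 51.30 = 125.90.
128.9 > 125.90 → outlier.
135.6 > 125.90 → outlier.
162.4 > 125.90 → outlier.
All remaining values lie within [-10.90, 125.90].

128.9, 135.6, 162.4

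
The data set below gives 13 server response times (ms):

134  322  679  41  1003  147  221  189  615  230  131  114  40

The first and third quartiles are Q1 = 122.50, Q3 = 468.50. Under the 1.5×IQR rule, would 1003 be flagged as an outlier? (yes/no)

IQR = Q3 − Q1 = 468.50 − 122.50 = 346.00.
Lower fence = Q1 − 1.5·IQR = 122.50 − 519.00 = -396.50.
Upper fence = Q3 + 1.5·IQR = 468.50 + 519.00 = 987.50.
1003 lies above the upper fence.

yes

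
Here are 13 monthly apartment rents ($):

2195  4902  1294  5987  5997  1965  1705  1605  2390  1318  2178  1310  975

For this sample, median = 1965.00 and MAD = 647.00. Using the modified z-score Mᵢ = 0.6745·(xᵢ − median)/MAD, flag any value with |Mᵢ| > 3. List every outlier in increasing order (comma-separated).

4902, 5987, 5997

|Mᵢ| > 3 ⇔ |xᵢ − 1965.00| > 3·647.00/0.6745 = 2877.69.
So outliers lie outside [-912.69, 4842.69].
4902: M = 3.06 → outlier.
5987: M = 4.19 → outlier.
5997: M = 4.20 → outlier.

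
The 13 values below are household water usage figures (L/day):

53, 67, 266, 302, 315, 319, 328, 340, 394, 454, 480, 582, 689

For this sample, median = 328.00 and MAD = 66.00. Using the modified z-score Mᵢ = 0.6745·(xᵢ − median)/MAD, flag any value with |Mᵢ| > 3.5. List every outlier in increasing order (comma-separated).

689

|Mᵢ| > 3.5 ⇔ |xᵢ − 328.00| > 3.5·66.00/0.6745 = 342.48.
So outliers lie outside [-14.48, 670.48].
689: M = 3.69 → outlier.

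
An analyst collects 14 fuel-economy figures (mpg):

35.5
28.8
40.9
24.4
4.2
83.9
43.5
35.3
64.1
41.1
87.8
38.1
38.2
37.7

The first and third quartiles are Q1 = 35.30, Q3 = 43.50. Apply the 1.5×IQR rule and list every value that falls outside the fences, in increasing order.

IQR = Q3 − Q1 = 43.50 − 35.30 = 8.20.
Lower fence = Q1 − 1.5·IQR = 35.30 − 12.30 = 23.00.
Upper fence = Q3 + 1.5·IQR = 43.50 + 12.30 = 55.80.
4.2 < 23.00 → outlier.
64.1 > 55.80 → outlier.
83.9 > 55.80 → outlier.
87.8 > 55.80 → outlier.
All remaining values lie within [23.00, 55.80].

4.2, 64.1, 83.9, 87.8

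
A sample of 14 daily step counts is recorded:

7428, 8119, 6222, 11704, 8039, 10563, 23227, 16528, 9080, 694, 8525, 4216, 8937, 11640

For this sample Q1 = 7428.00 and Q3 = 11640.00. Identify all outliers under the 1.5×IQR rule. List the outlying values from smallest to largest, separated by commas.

694, 23227

IQR = Q3 − Q1 = 11640.00 − 7428.00 = 4212.00.
Lower fence = Q1 − 1.5·IQR = 7428.00 − 6318.00 = 1110.00.
Upper fence = Q3 + 1.5·IQR = 11640.00 + 6318.00 = 17958.00.
694 < 1110.00 → outlier.
23227 > 17958.00 → outlier.
All remaining values lie within [1110.00, 17958.00].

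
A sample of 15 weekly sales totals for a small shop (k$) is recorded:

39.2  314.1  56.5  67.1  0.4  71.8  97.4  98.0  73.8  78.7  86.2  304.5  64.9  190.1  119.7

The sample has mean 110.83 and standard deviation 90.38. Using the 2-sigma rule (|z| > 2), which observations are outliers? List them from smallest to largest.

304.5, 314.1

Cutoffs at x̄ ± 2s: 110.83 ± 2·90.38 = [-69.93, 291.59].
304.5: z = 2.14, |z| > 2 → outlier.
314.1: z = 2.25, |z| > 2 → outlier.
Every other value lies within [-69.93, 291.59].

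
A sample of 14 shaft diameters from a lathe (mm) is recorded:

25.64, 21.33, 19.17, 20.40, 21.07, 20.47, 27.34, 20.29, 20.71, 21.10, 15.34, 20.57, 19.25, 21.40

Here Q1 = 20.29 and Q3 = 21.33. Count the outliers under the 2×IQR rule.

3

IQR = 1.04; fences at 20.29 − 2.08 = 18.21 and 21.33 + 2.08 = 23.41.
Outside the cutoffs: 15.34, 25.64, 27.34.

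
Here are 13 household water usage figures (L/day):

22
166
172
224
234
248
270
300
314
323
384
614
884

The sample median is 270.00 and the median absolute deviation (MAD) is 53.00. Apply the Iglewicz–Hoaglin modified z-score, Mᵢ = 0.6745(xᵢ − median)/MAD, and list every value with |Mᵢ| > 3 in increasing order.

|Mᵢ| > 3 ⇔ |xᵢ − 270.00| > 3·53.00/0.6745 = 235.73.
So outliers lie outside [34.27, 505.73].
22: M = -3.16 → outlier.
614: M = 4.38 → outlier.
884: M = 7.81 → outlier.

22, 614, 884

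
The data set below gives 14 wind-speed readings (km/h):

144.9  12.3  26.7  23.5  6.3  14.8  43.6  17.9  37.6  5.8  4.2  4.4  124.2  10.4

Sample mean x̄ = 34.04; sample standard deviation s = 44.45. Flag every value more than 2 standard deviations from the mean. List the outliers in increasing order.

124.2, 144.9

Cutoffs at x̄ ± 2s: 34.04 ± 2·44.45 = [-54.86, 122.94].
124.2: z = 2.03, |z| > 2 → outlier.
144.9: z = 2.49, |z| > 2 → outlier.
Every other value lies within [-54.86, 122.94].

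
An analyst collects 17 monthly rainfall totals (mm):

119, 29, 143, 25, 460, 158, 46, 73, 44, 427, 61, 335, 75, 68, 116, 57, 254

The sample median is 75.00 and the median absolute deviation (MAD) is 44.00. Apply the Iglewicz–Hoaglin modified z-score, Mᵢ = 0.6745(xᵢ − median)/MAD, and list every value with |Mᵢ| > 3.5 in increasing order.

335, 427, 460

|Mᵢ| > 3.5 ⇔ |xᵢ − 75.00| > 3.5·44.00/0.6745 = 228.32.
So outliers lie outside [-153.32, 303.32].
335: M = 3.99 → outlier.
427: M = 5.40 → outlier.
460: M = 5.90 → outlier.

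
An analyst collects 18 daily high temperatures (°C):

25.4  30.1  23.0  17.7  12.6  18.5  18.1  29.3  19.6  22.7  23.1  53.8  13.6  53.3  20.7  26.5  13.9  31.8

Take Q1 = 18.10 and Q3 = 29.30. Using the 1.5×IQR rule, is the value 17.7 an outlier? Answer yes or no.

no

IQR = Q3 − Q1 = 29.30 − 18.10 = 11.20.
Lower fence = Q1 − 1.5·IQR = 18.10 − 16.80 = 1.30.
Upper fence = Q3 + 1.5·IQR = 29.30 + 16.80 = 46.10.
17.7 lies within [1.30, 46.10].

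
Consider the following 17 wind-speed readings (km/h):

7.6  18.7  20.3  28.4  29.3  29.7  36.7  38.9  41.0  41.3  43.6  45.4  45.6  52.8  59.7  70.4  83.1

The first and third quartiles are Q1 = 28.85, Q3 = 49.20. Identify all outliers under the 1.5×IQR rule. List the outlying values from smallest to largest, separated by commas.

83.1

IQR = Q3 − Q1 = 49.20 − 28.85 = 20.35.
Lower fence = Q1 − 1.5·IQR = 28.85 − 30.525 = -1.675.
Upper fence = Q3 + 1.5·IQR = 49.20 + 30.525 = 79.725.
83.1 > 79.725 → outlier.
All remaining values lie within [-1.675, 79.725].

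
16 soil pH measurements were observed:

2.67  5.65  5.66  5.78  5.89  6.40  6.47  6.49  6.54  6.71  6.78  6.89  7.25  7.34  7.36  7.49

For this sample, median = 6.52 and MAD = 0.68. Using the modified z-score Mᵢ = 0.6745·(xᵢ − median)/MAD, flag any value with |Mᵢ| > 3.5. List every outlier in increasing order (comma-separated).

|Mᵢ| > 3.5 ⇔ |xᵢ − 6.52| > 3.5·0.68/0.6745 = 3.53.
So outliers lie outside [2.99, 10.05].
2.67: M = -3.82 → outlier.

2.67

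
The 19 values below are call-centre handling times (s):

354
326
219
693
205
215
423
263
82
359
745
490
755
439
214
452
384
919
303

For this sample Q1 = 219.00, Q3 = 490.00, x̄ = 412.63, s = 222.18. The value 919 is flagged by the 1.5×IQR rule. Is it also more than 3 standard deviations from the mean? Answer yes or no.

no

z = (919 − 412.63) / 222.18 = 2.28.
|z| = 2.28 ≤ 3.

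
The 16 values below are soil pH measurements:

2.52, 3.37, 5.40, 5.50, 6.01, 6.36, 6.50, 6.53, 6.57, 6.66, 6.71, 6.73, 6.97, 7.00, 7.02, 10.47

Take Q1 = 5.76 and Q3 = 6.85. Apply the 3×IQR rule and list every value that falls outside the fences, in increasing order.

10.47

IQR = Q3 − Q1 = 6.85 − 5.76 = 1.09.
Lower fence = Q1 − 3·IQR = 5.76 − 3.27 = 2.49.
Upper fence = Q3 + 3·IQR = 6.85 + 3.27 = 10.12.
10.47 > 10.12 → outlier.
All remaining values lie within [2.49, 10.12].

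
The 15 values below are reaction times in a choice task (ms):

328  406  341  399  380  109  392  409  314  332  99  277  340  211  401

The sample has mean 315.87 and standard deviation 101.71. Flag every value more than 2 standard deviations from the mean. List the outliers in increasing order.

99, 109

Cutoffs at x̄ ± 2s: 315.87 ± 2·101.71 = [112.45, 519.29].
99: z = -2.13, |z| > 2 → outlier.
109: z = -2.03, |z| > 2 → outlier.
Every other value lies within [112.45, 519.29].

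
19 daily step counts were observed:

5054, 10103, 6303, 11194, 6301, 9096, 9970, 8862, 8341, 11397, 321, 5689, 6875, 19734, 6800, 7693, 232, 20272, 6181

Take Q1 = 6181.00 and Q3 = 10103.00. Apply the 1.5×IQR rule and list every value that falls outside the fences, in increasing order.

232, 19734, 20272

IQR = Q3 − Q1 = 10103.00 − 6181.00 = 3922.00.
Lower fence = Q1 − 1.5·IQR = 6181.00 − 5883.00 = 298.00.
Upper fence = Q3 + 1.5·IQR = 10103.00 + 5883.00 = 15986.00.
232 < 298.00 → outlier.
19734 > 15986.00 → outlier.
20272 > 15986.00 → outlier.
All remaining values lie within [298.00, 15986.00].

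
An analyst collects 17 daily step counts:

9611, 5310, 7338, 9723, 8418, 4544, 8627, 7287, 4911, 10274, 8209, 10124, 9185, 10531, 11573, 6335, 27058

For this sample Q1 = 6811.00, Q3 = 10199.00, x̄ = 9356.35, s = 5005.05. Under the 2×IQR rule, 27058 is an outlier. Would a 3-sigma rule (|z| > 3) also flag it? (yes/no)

yes

z = (27058 − 9356.35) / 5005.05 = 3.54.
|z| = 3.54 > 3.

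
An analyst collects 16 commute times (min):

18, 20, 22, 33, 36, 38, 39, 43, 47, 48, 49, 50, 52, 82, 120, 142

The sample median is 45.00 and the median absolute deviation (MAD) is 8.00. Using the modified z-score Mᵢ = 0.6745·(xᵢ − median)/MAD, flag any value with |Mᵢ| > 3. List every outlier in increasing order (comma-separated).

|Mᵢ| > 3 ⇔ |xᵢ − 45.00| > 3·8.00/0.6745 = 35.58.
So outliers lie outside [9.42, 80.58].
82: M = 3.12 → outlier.
120: M = 6.32 → outlier.
142: M = 8.18 → outlier.

82, 120, 142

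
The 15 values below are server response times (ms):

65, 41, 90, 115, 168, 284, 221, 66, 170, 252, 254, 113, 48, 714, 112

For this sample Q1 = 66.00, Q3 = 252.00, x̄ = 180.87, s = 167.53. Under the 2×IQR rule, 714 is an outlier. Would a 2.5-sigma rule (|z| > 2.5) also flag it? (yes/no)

yes

z = (714 − 180.87) / 167.53 = 3.18.
|z| = 3.18 > 2.5.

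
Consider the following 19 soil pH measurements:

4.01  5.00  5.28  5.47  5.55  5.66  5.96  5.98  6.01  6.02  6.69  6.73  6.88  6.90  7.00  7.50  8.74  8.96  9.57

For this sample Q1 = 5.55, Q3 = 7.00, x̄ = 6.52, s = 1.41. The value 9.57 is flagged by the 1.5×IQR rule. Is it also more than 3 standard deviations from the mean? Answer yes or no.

no

z = (9.57 − 6.52) / 1.41 = 2.16.
|z| = 2.16 ≤ 3.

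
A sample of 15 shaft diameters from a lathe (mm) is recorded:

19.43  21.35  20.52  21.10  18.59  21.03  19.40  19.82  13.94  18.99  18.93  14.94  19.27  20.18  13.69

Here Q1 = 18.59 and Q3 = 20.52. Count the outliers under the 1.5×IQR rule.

IQR = 1.93; fences at 18.59 − 2.895 = 15.695 and 20.52 + 2.895 = 23.415.
Outside the cutoffs: 13.69, 13.94, 14.94.

3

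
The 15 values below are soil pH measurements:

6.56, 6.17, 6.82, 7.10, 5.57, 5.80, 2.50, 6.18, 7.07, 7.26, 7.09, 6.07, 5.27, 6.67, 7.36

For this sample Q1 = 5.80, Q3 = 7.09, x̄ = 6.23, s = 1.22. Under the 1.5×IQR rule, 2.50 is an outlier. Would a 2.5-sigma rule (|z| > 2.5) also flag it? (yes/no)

yes

z = (2.50 − 6.23) / 1.22 = -3.06.
|z| = 3.06 > 2.5.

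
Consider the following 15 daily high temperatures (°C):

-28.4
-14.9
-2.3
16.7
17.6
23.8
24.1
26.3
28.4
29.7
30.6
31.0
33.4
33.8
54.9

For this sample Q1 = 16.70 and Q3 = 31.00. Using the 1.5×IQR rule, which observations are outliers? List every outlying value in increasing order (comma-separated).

-28.4, -14.9, 54.9

IQR = Q3 − Q1 = 31.00 − 16.70 = 14.30.
Lower fence = Q1 − 1.5·IQR = 16.70 − 21.45 = -4.75.
Upper fence = Q3 + 1.5·IQR = 31.00 + 21.45 = 52.45.
-28.4 < -4.75 → outlier.
-14.9 < -4.75 → outlier.
54.9 > 52.45 → outlier.
All remaining values lie within [-4.75, 52.45].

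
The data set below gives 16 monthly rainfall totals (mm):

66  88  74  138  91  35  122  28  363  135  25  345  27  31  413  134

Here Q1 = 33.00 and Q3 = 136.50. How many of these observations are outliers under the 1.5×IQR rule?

3

IQR = 103.50; fences at 33.00 − 155.25 = -122.25 and 136.50 + 155.25 = 291.75.
Outside the cutoffs: 345, 363, 413.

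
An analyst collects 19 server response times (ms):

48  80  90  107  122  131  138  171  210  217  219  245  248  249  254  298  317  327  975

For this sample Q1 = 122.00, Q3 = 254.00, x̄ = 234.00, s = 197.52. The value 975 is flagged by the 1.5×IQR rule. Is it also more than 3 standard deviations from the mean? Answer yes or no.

z = (975 − 234.00) / 197.52 = 3.75.
|z| = 3.75 > 3.

yes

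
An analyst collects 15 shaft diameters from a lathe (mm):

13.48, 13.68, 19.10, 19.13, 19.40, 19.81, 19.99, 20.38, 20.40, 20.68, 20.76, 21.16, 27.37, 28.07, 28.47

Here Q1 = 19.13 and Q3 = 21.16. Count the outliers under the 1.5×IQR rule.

IQR = 2.03; fences at 19.13 − 3.045 = 16.085 and 21.16 + 3.045 = 24.205.
Outside the cutoffs: 13.48, 13.68, 27.37, 28.07, 28.47.

5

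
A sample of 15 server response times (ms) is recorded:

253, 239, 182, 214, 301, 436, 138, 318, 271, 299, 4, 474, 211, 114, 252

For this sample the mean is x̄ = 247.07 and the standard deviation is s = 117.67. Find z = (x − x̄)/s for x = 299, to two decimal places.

z = (299 − 247.07) / 117.67 = 0.44.

0.44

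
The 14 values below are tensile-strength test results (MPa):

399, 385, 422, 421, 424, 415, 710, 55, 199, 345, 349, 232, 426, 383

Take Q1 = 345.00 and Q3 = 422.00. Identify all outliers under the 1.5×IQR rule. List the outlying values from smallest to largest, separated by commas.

IQR = Q3 − Q1 = 422.00 − 345.00 = 77.00.
Lower fence = Q1 − 1.5·IQR = 345.00 − 115.50 = 229.50.
Upper fence = Q3 + 1.5·IQR = 422.00 + 115.50 = 537.50.
55 < 229.50 → outlier.
199 < 229.50 → outlier.
710 > 537.50 → outlier.
All remaining values lie within [229.50, 537.50].

55, 199, 710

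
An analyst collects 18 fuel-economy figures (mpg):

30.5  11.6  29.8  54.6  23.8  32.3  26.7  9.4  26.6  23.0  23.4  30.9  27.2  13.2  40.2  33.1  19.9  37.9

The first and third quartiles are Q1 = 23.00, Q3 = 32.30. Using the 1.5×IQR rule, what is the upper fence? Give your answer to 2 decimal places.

46.25

IQR = Q3 − Q1 = 32.30 − 23.00 = 9.30.
Lower fence = Q1 − 1.5·IQR = 23.00 − 13.95 = 9.05.
Upper fence = Q3 + 1.5·IQR = 32.30 + 13.95 = 46.25.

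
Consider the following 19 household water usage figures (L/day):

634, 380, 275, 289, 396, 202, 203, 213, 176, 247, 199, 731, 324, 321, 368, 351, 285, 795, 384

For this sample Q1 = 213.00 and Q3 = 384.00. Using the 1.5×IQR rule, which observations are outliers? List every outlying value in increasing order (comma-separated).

IQR = Q3 − Q1 = 384.00 − 213.00 = 171.00.
Lower fence = Q1 − 1.5·IQR = 213.00 − 256.50 = -43.50.
Upper fence = Q3 + 1.5·IQR = 384.00 + 256.50 = 640.50.
731 > 640.50 → outlier.
795 > 640.50 → outlier.
All remaining values lie within [-43.50, 640.50].

731, 795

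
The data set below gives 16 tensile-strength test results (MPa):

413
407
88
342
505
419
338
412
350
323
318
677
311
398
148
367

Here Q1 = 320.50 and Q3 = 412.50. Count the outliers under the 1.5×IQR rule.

3

IQR = 92.00; fences at 320.50 − 138.00 = 182.50 and 412.50 + 138.00 = 550.50.
Outside the cutoffs: 88, 148, 677.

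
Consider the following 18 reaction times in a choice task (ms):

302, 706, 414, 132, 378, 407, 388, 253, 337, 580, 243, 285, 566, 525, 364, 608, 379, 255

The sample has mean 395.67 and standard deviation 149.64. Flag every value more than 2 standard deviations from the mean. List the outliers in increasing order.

706

Cutoffs at x̄ ± 2s: 395.67 ± 2·149.64 = [96.39, 694.95].
706: z = 2.07, |z| > 2 → outlier.
Every other value lies within [96.39, 694.95].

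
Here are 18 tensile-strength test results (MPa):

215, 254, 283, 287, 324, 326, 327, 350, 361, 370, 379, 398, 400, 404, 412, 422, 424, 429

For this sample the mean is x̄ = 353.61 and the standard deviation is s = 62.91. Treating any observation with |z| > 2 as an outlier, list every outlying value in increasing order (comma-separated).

Cutoffs at x̄ ± 2s: 353.61 ± 2·62.91 = [227.79, 479.43].
215: z = -2.20, |z| > 2 → outlier.
Every other value lies within [227.79, 479.43].

215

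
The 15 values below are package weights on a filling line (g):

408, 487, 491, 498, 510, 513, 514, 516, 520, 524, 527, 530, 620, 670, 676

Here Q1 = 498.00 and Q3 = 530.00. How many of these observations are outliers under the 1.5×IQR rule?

4

IQR = 32.00; fences at 498.00 − 48.00 = 450.00 and 530.00 + 48.00 = 578.00.
Outside the cutoffs: 408, 620, 670, 676.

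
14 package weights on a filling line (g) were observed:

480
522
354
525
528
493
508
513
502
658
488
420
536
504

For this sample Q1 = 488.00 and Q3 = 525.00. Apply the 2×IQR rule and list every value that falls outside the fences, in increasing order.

354, 658

IQR = Q3 − Q1 = 525.00 − 488.00 = 37.00.
Lower fence = Q1 − 2·IQR = 488.00 − 74.00 = 414.00.
Upper fence = Q3 + 2·IQR = 525.00 + 74.00 = 599.00.
354 < 414.00 → outlier.
658 > 599.00 → outlier.
All remaining values lie within [414.00, 599.00].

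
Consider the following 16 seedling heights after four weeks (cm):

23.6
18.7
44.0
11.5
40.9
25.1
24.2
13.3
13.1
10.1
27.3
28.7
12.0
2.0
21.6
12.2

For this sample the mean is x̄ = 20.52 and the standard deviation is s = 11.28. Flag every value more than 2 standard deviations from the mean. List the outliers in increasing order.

44.0

Cutoffs at x̄ ± 2s: 20.52 ± 2·11.28 = [-2.04, 43.08].
44.0: z = 2.08, |z| > 2 → outlier.
Every other value lies within [-2.04, 43.08].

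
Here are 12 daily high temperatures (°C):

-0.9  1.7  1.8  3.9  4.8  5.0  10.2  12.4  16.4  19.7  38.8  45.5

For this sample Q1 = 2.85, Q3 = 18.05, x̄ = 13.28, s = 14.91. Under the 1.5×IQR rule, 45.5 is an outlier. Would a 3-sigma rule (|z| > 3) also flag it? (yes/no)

no

z = (45.5 − 13.28) / 14.91 = 2.16.
|z| = 2.16 ≤ 3.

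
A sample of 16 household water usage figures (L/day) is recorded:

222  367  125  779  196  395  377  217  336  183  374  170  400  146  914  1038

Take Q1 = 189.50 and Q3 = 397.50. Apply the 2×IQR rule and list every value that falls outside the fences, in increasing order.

IQR = Q3 − Q1 = 397.50 − 189.50 = 208.00.
Lower fence = Q1 − 2·IQR = 189.50 − 416.00 = -226.50.
Upper fence = Q3 + 2·IQR = 397.50 + 416.00 = 813.50.
914 > 813.50 → outlier.
1038 > 813.50 → outlier.
All remaining values lie within [-226.50, 813.50].

914, 1038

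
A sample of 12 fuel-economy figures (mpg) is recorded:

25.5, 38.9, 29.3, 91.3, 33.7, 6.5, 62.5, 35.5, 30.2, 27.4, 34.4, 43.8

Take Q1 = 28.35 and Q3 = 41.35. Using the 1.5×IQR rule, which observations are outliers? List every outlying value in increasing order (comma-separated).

6.5, 62.5, 91.3

IQR = Q3 − Q1 = 41.35 − 28.35 = 13.00.
Lower fence = Q1 − 1.5·IQR = 28.35 − 19.50 = 8.85.
Upper fence = Q3 + 1.5·IQR = 41.35 + 19.50 = 60.85.
6.5 < 8.85 → outlier.
62.5 > 60.85 → outlier.
91.3 > 60.85 → outlier.
All remaining values lie within [8.85, 60.85].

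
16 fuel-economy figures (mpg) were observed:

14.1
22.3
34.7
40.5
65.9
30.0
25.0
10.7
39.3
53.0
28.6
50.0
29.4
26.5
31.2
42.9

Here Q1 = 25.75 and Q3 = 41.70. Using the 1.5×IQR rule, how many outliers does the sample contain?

IQR = 15.95; fences at 25.75 − 23.925 = 1.825 and 41.70 + 23.925 = 65.625.
Outside the cutoffs: 65.9.

1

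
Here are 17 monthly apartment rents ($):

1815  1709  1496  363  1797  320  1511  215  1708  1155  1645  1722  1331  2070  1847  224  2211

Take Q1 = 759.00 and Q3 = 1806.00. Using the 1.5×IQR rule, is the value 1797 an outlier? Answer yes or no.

no

IQR = Q3 − Q1 = 1806.00 − 759.00 = 1047.00.
Lower fence = Q1 − 1.5·IQR = 759.00 − 1570.50 = -811.50.
Upper fence = Q3 + 1.5·IQR = 1806.00 + 1570.50 = 3376.50.
1797 lies within [-811.50, 3376.50].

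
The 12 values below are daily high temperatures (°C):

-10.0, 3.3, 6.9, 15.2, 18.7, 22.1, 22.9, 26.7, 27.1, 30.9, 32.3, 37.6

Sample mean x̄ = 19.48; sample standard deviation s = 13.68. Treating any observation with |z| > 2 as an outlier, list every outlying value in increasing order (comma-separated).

Cutoffs at x̄ ± 2s: 19.48 ± 2·13.68 = [-7.88, 46.84].
-10.0: z = -2.15, |z| > 2 → outlier.
Every other value lies within [-7.88, 46.84].

-10.0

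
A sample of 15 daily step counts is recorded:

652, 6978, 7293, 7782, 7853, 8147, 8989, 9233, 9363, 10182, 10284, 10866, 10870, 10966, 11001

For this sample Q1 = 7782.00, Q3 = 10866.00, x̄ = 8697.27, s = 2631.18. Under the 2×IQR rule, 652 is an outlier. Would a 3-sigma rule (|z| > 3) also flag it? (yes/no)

yes

z = (652 − 8697.27) / 2631.18 = -3.06.
|z| = 3.06 > 3.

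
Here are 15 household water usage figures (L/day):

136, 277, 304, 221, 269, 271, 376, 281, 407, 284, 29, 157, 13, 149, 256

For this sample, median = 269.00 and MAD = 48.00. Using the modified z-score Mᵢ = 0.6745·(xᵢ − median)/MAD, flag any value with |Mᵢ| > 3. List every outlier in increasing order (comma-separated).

|Mᵢ| > 3 ⇔ |xᵢ − 269.00| > 3·48.00/0.6745 = 213.49.
So outliers lie outside [55.51, 482.49].
13: M = -3.60 → outlier.
29: M = -3.37 → outlier.

13, 29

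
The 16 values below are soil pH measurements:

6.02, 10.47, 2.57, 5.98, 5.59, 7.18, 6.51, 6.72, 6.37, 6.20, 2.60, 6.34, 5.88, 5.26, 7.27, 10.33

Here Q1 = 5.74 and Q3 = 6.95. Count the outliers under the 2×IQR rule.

4

IQR = 1.21; fences at 5.74 − 2.42 = 3.32 and 6.95 + 2.42 = 9.37.
Outside the cutoffs: 2.57, 2.60, 10.33, 10.47.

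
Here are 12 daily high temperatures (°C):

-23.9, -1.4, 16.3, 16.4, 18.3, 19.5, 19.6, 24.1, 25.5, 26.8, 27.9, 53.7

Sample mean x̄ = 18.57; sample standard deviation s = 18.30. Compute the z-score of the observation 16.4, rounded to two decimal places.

-0.12

z = (16.4 − 18.57) / 18.30 = -0.12.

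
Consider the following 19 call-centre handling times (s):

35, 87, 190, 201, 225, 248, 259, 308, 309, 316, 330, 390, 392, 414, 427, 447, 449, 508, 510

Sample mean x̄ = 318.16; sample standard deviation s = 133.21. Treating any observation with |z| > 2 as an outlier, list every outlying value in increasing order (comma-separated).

35

Cutoffs at x̄ ± 2s: 318.16 ± 2·133.21 = [51.74, 584.58].
35: z = -2.13, |z| > 2 → outlier.
Every other value lies within [51.74, 584.58].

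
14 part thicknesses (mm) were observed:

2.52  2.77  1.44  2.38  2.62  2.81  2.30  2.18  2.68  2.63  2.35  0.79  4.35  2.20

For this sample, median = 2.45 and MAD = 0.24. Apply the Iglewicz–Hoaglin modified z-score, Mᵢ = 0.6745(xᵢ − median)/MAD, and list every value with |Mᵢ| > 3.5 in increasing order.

|Mᵢ| > 3.5 ⇔ |xᵢ − 2.45| > 3.5·0.24/0.6745 = 1.25.
So outliers lie outside [1.20, 3.70].
0.79: M = -4.67 → outlier.
4.35: M = 5.34 → outlier.

0.79, 4.35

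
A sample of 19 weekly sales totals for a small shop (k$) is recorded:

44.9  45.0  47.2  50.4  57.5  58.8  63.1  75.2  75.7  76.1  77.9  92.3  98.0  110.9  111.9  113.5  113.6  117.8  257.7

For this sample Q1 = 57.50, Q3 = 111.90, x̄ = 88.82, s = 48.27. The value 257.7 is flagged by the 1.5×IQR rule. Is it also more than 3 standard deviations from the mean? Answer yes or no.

yes

z = (257.7 − 88.82) / 48.27 = 3.50.
|z| = 3.50 > 3.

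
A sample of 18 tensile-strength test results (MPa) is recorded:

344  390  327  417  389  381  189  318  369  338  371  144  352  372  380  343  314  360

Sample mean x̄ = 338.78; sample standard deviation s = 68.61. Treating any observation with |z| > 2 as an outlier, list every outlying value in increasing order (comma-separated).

Cutoffs at x̄ ± 2s: 338.78 ± 2·68.61 = [201.56, 476.00].
144: z = -2.84, |z| > 2 → outlier.
189: z = -2.18, |z| > 2 → outlier.
Every other value lies within [201.56, 476.00].

144, 189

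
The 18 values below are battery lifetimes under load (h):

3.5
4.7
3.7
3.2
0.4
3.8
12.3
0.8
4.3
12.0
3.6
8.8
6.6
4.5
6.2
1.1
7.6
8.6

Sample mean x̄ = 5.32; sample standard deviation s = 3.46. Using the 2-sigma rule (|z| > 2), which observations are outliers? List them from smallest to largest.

Cutoffs at x̄ ± 2s: 5.32 ± 2·3.46 = [-1.60, 12.24].
12.3: z = 2.02, |z| > 2 → outlier.
Every other value lies within [-1.60, 12.24].

12.3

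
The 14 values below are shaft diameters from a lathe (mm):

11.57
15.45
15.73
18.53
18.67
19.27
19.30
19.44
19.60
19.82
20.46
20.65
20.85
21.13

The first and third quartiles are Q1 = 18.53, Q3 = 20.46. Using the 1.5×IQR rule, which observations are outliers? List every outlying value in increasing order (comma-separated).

11.57, 15.45

IQR = Q3 − Q1 = 20.46 − 18.53 = 1.93.
Lower fence = Q1 − 1.5·IQR = 18.53 − 2.895 = 15.635.
Upper fence = Q3 + 1.5·IQR = 20.46 + 2.895 = 23.355.
11.57 < 15.635 → outlier.
15.45 < 15.635 → outlier.
All remaining values lie within [15.635, 23.355].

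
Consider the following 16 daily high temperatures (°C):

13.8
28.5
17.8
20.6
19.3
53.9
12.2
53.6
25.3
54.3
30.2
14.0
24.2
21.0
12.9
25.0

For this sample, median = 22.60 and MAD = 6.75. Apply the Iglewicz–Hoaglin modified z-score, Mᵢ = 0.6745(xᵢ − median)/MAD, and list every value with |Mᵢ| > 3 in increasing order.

53.6, 53.9, 54.3

|Mᵢ| > 3 ⇔ |xᵢ − 22.60| > 3·6.75/0.6745 = 30.02.
So outliers lie outside [-7.42, 52.62].
53.6: M = 3.10 → outlier.
53.9: M = 3.13 → outlier.
54.3: M = 3.17 → outlier.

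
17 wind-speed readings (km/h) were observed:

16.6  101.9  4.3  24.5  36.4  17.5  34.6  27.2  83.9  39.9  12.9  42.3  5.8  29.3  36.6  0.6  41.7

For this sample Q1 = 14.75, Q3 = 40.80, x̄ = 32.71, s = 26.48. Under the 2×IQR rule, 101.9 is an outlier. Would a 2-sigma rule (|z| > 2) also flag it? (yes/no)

z = (101.9 − 32.71) / 26.48 = 2.61.
|z| = 2.61 > 2.

yes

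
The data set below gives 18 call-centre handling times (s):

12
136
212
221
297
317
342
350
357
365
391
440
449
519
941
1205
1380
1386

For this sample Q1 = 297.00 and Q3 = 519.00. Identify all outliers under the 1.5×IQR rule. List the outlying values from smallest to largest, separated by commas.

IQR = Q3 − Q1 = 519.00 − 297.00 = 222.00.
Lower fence = Q1 − 1.5·IQR = 297.00 − 333.00 = -36.00.
Upper fence = Q3 + 1.5·IQR = 519.00 + 333.00 = 852.00.
941 > 852.00 → outlier.
1205 > 852.00 → outlier.
1380 > 852.00 → outlier.
1386 > 852.00 → outlier.
All remaining values lie within [-36.00, 852.00].

941, 1205, 1380, 1386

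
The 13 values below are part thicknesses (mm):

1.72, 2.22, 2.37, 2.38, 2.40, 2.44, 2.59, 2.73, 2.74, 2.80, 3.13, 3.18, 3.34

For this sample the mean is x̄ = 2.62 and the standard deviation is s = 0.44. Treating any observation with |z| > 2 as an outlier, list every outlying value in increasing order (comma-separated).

Cutoffs at x̄ ± 2s: 2.62 ± 2·0.44 = [1.74, 3.50].
1.72: z = -2.05, |z| > 2 → outlier.
Every other value lies within [1.74, 3.50].

1.72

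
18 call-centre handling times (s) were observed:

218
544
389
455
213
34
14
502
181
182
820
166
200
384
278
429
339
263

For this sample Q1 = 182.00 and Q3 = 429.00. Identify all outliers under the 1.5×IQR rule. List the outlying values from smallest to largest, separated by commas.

IQR = Q3 − Q1 = 429.00 − 182.00 = 247.00.
Lower fence = Q1 − 1.5·IQR = 182.00 − 370.50 = -188.50.
Upper fence = Q3 + 1.5·IQR = 429.00 + 370.50 = 799.50.
820 > 799.50 → outlier.
All remaining values lie within [-188.50, 799.50].

820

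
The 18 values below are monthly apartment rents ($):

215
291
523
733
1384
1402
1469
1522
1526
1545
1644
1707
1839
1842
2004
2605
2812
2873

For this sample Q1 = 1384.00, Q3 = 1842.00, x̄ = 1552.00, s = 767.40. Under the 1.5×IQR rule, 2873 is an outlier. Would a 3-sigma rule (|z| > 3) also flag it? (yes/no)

no

z = (2873 − 1552.00) / 767.40 = 1.72.
|z| = 1.72 ≤ 3.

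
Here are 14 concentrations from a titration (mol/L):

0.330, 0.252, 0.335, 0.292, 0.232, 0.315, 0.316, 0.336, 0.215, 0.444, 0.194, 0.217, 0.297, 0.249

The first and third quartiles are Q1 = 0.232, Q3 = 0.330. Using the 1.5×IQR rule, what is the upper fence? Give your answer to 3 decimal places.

0.477

IQR = Q3 − Q1 = 0.330 − 0.232 = 0.098.
Lower fence = Q1 − 1.5·IQR = 0.232 − 0.147 = 0.085.
Upper fence = Q3 + 1.5·IQR = 0.330 + 0.147 = 0.477.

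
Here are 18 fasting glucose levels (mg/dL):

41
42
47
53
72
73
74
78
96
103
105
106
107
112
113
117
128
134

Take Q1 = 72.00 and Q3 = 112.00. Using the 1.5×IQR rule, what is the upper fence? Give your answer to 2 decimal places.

172.00

IQR = Q3 − Q1 = 112.00 − 72.00 = 40.00.
Lower fence = Q1 − 1.5·IQR = 72.00 − 60.00 = 12.00.
Upper fence = Q3 + 1.5·IQR = 112.00 + 60.00 = 172.00.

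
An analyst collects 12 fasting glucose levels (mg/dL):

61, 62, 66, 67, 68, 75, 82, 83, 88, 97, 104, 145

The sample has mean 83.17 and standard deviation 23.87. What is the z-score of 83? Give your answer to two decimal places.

z = (83 − 83.17) / 23.87 = -0.01.

-0.01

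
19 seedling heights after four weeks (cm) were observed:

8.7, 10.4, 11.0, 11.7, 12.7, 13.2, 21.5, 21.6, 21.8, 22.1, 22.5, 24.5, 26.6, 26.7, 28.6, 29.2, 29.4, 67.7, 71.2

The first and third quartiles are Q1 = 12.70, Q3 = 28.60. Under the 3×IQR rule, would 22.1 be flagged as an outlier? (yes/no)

no

IQR = Q3 − Q1 = 28.60 − 12.70 = 15.90.
Lower fence = Q1 − 3·IQR = 12.70 − 47.70 = -35.00.
Upper fence = Q3 + 3·IQR = 28.60 + 47.70 = 76.30.
22.1 lies within [-35.00, 76.30].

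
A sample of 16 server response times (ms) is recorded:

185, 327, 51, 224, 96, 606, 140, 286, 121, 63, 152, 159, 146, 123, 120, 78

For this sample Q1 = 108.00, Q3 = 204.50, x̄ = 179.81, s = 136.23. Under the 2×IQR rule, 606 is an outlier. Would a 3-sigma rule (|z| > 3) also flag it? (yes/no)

z = (606 − 179.81) / 136.23 = 3.13.
|z| = 3.13 > 3.

yes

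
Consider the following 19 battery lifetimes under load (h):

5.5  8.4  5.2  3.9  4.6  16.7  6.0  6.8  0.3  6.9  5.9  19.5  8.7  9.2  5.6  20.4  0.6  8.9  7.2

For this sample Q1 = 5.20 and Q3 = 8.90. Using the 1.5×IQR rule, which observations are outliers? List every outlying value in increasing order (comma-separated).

16.7, 19.5, 20.4

IQR = Q3 − Q1 = 8.90 − 5.20 = 3.70.
Lower fence = Q1 − 1.5·IQR = 5.20 − 5.55 = -0.35.
Upper fence = Q3 + 1.5·IQR = 8.90 + 5.55 = 14.45.
16.7 > 14.45 → outlier.
19.5 > 14.45 → outlier.
20.4 > 14.45 → outlier.
All remaining values lie within [-0.35, 14.45].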